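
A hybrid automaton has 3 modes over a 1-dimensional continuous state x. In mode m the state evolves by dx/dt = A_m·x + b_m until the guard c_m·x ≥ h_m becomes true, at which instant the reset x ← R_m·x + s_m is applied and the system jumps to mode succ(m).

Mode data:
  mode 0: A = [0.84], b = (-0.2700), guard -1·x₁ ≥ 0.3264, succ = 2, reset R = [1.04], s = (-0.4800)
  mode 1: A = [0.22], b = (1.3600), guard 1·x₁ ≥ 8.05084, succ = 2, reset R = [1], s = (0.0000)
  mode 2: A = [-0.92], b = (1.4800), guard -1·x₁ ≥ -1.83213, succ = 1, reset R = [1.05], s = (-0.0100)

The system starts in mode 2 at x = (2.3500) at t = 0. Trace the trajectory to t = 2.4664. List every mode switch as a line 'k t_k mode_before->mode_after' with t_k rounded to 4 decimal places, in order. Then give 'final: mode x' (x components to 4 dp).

Mode 2: guard c·x = -1.8321 hit at Δt = 1.3036 (t = 1.3036), x⁻ = (1.8321) → reset → x⁺ = (1.9137), jump to mode 1
Mode 1: flow for 1.1628 to horizon, guard not reached → x = (4.2738)

1 1.3036 2->1
final: 1 4.2738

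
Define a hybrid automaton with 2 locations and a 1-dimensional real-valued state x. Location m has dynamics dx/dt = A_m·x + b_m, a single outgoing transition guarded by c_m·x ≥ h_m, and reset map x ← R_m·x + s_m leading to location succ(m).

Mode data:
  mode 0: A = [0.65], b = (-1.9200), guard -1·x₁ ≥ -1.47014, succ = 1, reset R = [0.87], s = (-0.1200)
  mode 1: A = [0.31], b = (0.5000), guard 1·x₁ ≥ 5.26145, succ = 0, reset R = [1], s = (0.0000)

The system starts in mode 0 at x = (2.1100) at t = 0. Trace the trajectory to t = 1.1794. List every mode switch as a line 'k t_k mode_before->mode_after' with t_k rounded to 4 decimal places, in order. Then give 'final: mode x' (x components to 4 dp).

Mode 0: guard c·x = -1.4701 hit at Δt = 0.8682 (t = 0.8682), x⁻ = (1.4701) → reset → x⁺ = (1.1590), jump to mode 1
Mode 1: flow for 0.3112 to horizon, guard not reached → x = (1.4398)

1 0.8682 0->1
final: 1 1.4398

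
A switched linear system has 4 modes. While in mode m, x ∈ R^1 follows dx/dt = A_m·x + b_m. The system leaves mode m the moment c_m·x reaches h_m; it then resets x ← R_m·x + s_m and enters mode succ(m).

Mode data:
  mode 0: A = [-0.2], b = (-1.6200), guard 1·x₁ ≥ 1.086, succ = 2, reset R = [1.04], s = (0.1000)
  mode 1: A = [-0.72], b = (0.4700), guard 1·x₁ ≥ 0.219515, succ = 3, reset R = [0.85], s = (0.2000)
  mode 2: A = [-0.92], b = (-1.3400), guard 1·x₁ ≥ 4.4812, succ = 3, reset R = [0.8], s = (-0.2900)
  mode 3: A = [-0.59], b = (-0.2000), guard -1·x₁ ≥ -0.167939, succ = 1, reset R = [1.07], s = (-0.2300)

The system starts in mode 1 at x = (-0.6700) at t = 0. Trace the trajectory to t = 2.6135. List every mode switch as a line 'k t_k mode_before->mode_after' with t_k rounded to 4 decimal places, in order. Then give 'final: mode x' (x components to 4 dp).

Mode 1: guard c·x = 0.2195 hit at Δt = 1.5502 (t = 1.5502), x⁻ = (0.2195) → reset → x⁺ = (0.3866), jump to mode 3
Mode 3: guard c·x = -0.1679 hit at Δt = 0.6078 (t = 2.1580), x⁻ = (0.1679) → reset → x⁺ = (-0.0503), jump to mode 1
Mode 1: flow for 0.4555 to horizon, guard not reached → x = (0.1463)

1 1.5502 1->3
2 2.1580 3->1
final: 1 0.1463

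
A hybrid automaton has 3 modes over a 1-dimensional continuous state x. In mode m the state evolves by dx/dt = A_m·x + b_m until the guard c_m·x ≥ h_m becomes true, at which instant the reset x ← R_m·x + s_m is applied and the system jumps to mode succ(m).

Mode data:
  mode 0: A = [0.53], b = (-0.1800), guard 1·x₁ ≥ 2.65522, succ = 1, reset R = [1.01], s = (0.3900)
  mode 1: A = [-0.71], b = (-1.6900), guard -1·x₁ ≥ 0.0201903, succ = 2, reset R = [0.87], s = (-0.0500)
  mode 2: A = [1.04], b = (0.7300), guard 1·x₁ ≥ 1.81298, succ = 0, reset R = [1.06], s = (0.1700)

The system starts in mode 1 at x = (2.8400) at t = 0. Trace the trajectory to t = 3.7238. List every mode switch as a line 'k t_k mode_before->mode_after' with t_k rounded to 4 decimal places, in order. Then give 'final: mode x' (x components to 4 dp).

1 1.1181 1->2
2 2.4425 2->0
3 2.9686 0->1
final: 1 0.8090

Mode 1: guard c·x = 0.0202 hit at Δt = 1.1181 (t = 1.1181), x⁻ = (-0.0202) → reset → x⁺ = (-0.0676), jump to mode 2
Mode 2: guard c·x = 1.8130 hit at Δt = 1.3244 (t = 2.4425), x⁻ = (1.8130) → reset → x⁺ = (2.0918), jump to mode 0
Mode 0: guard c·x = 2.6552 hit at Δt = 0.5261 (t = 2.9686), x⁻ = (2.6552) → reset → x⁺ = (3.0718), jump to mode 1
Mode 1: flow for 0.7552 to horizon, guard not reached → x = (0.8090)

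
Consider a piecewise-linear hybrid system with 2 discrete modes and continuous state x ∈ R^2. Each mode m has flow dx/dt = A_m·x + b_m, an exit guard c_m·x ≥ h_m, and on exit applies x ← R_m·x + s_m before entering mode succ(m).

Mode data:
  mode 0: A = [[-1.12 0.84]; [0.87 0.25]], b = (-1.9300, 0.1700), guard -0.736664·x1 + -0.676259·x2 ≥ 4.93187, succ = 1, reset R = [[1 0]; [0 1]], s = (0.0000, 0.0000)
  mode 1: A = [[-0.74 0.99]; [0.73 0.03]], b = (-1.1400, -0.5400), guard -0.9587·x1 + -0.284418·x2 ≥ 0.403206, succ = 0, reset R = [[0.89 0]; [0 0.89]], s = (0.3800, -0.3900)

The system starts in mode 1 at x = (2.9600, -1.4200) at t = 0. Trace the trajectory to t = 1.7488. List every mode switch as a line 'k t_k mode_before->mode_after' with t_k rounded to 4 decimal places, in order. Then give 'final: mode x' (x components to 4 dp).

Mode 1: guard c·x = 0.4032 hit at Δt = 0.9778 (t = 0.9778), x⁻ = (-0.0936, -1.1022) → reset → x⁺ = (0.2967, -1.3710), jump to mode 0
Mode 0: flow for 0.7710 to horizon, guard not reached → x = (-1.5839, -2.0432)

1 0.9778 1->0
final: 0 -1.5839 -2.0432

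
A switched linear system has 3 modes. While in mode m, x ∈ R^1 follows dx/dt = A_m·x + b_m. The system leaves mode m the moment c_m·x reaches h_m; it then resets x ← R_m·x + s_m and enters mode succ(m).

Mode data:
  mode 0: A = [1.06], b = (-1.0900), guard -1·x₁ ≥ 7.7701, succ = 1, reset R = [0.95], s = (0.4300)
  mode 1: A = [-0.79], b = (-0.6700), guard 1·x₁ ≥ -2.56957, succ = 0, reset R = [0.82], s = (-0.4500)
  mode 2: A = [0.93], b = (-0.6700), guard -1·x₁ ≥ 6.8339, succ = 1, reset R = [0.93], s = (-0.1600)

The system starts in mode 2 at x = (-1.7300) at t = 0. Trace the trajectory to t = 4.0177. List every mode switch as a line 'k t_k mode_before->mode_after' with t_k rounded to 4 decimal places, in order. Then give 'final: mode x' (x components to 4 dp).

Mode 2: guard c·x = 6.8339 hit at Δt = 1.2106 (t = 1.2106), x⁻ = (-6.8339) → reset → x⁺ = (-6.5155), jump to mode 1
Mode 1: guard c·x = -2.5696 hit at Δt = 1.5083 (t = 2.7189), x⁻ = (-2.5696) → reset → x⁺ = (-2.5570), jump to mode 0
Mode 0: guard c·x = 7.7701 hit at Δt = 0.8469 (t = 3.5658), x⁻ = (-7.7701) → reset → x⁺ = (-6.9516), jump to mode 1
Mode 1: flow for 0.4519 to horizon, guard not reached → x = (-5.1192)

1 1.2106 2->1
2 2.7189 1->0
3 3.5658 0->1
final: 1 -5.1192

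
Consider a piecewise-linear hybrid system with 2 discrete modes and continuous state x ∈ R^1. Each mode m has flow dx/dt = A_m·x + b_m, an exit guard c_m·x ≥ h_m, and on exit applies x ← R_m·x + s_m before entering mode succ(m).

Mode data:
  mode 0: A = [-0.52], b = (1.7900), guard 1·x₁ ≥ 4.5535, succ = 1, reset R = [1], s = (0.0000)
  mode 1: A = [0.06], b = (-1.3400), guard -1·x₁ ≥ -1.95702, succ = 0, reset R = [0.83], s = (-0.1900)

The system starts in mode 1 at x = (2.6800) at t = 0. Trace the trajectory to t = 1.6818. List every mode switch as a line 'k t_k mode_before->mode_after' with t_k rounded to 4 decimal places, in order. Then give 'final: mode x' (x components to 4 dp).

Mode 1: guard c·x = -1.9570 hit at Δt = 0.6021 (t = 0.6021), x⁻ = (1.9570) → reset → x⁺ = (1.4343), jump to mode 0
Mode 0: flow for 1.0797 to horizon, guard not reached → x = (2.2970)

1 0.6021 1->0
final: 0 2.2970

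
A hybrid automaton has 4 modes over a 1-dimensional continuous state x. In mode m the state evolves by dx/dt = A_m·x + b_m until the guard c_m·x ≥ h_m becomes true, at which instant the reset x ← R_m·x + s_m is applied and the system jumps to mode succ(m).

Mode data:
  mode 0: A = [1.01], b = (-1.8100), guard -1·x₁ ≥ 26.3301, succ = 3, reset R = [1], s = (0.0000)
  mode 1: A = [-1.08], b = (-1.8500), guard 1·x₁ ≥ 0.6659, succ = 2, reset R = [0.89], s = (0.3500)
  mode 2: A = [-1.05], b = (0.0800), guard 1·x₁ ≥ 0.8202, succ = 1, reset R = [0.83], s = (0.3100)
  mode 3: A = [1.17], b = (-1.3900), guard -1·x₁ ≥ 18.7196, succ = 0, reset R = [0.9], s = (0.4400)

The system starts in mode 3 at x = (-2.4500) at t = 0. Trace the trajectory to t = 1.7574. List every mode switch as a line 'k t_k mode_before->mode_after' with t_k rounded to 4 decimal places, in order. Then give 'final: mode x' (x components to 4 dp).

Mode 3: guard c·x = 18.7196 hit at Δt = 1.4527 (t = 1.4527), x⁻ = (-18.7196) → reset → x⁺ = (-16.4076), jump to mode 0
Mode 0: flow for 0.3047 to horizon, guard not reached → x = (-22.9660)

1 1.4527 3->0
final: 0 -22.9660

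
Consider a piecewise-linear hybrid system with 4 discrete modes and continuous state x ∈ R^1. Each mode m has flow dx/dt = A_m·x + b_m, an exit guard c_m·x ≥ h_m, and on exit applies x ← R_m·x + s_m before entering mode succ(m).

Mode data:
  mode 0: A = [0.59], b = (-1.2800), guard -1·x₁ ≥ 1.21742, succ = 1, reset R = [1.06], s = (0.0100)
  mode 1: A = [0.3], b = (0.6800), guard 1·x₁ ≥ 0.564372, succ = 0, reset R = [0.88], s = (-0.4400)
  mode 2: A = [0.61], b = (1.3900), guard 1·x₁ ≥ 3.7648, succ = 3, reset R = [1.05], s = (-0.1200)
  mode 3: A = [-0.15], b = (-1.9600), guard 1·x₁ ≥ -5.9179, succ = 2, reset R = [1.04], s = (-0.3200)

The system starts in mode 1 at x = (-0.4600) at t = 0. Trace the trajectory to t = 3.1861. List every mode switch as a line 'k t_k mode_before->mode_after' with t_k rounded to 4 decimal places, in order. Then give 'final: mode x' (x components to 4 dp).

Mode 1: guard c·x = 0.5644 hit at Δt = 1.4972 (t = 1.4972), x⁻ = (0.5644) → reset → x⁺ = (0.0566), jump to mode 0
Mode 0: guard c·x = 1.2174 hit at Δt = 0.7998 (t = 2.2970), x⁻ = (-1.2174) → reset → x⁺ = (-1.2805), jump to mode 1
Mode 1: flow for 0.8891 to horizon, guard not reached → x = (-0.9790)

1 1.4972 1->0
2 2.2970 0->1
final: 1 -0.9790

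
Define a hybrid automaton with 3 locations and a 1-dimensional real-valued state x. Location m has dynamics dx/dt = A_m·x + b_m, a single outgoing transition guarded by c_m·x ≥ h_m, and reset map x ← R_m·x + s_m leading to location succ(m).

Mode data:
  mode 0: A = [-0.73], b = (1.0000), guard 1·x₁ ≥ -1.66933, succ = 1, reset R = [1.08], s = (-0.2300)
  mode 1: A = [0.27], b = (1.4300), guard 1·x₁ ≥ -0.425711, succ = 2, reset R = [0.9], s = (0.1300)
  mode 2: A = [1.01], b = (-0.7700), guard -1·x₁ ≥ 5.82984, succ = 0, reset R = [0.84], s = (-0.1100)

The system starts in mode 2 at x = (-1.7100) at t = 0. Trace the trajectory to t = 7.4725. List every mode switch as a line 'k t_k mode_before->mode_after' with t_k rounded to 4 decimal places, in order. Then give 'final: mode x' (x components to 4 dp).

1 0.9710 2->0
2 1.9862 0->1
3 3.4693 1->2
4 5.3213 2->0
5 6.3365 0->1
final: 1 -0.8614

Mode 2: guard c·x = 5.8298 hit at Δt = 0.9710 (t = 0.9710), x⁻ = (-5.8298) → reset → x⁺ = (-5.0071), jump to mode 0
Mode 0: guard c·x = -1.6693 hit at Δt = 1.0152 (t = 1.9862), x⁻ = (-1.6693) → reset → x⁺ = (-2.0329), jump to mode 1
Mode 1: guard c·x = -0.4257 hit at Δt = 1.4831 (t = 3.4693), x⁻ = (-0.4257) → reset → x⁺ = (-0.2531), jump to mode 2
Mode 2: guard c·x = 5.8298 hit at Δt = 1.8520 (t = 5.3213), x⁻ = (-5.8298) → reset → x⁺ = (-5.0071), jump to mode 0
Mode 0: guard c·x = -1.6693 hit at Δt = 1.0152 (t = 6.3365), x⁻ = (-1.6693) → reset → x⁺ = (-2.0329), jump to mode 1
Mode 1: flow for 1.1360 to horizon, guard not reached → x = (-0.8614)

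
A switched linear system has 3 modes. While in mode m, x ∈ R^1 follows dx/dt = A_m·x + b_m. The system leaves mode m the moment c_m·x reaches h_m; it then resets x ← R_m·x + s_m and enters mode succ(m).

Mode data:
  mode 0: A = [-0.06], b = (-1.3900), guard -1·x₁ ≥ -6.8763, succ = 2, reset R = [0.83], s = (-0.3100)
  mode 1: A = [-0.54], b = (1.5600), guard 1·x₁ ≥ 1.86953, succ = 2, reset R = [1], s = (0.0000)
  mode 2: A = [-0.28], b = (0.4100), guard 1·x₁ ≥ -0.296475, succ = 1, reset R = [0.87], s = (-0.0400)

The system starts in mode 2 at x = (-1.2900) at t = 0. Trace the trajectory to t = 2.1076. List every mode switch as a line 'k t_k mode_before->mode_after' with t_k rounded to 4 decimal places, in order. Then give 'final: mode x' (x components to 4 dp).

1 1.5979 2->1
final: 1 0.4688

Mode 2: guard c·x = -0.2965 hit at Δt = 1.5979 (t = 1.5979), x⁻ = (-0.2965) → reset → x⁺ = (-0.2979), jump to mode 1
Mode 1: flow for 0.5097 to horizon, guard not reached → x = (0.4688)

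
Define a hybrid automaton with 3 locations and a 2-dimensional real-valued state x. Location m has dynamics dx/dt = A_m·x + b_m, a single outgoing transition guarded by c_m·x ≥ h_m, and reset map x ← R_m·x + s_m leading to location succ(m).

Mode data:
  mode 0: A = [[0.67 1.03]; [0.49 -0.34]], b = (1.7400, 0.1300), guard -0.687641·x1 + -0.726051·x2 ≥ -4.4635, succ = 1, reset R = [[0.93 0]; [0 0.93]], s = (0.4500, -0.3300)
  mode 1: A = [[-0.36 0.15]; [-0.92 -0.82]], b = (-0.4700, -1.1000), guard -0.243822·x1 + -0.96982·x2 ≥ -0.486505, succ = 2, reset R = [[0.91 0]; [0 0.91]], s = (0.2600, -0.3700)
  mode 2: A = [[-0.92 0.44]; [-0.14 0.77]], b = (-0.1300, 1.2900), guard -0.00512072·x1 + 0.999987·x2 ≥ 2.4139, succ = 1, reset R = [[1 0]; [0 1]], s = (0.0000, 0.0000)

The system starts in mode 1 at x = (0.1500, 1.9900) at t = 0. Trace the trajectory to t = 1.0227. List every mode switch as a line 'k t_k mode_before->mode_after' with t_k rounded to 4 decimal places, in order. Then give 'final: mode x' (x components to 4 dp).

Mode 1: guard c·x = -0.4865 hit at Δt = 0.6983 (t = 0.6983), x⁻ = (-0.0678, 0.5187) → reset → x⁺ = (0.1983, 0.1020), jump to mode 2
Mode 2: flow for 0.3244 to horizon, guard not reached → x = (0.1541, 0.5975)

1 0.6983 1->2
final: 2 0.1541 0.5975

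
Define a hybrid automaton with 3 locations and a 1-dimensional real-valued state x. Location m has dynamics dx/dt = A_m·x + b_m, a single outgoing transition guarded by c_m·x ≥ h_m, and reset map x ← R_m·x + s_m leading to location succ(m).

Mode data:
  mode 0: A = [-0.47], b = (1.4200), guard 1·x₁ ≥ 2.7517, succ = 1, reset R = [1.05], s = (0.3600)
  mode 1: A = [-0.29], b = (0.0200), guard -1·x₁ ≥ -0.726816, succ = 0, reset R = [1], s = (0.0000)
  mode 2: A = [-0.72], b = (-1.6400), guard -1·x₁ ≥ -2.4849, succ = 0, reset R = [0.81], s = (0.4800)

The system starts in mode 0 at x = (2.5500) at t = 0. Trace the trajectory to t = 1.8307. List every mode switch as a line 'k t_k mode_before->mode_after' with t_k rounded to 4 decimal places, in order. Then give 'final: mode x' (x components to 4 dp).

Mode 0: guard c·x = 2.7517 hit at Δt = 1.1885 (t = 1.1885), x⁻ = (2.7517) → reset → x⁺ = (3.2493), jump to mode 1
Mode 1: flow for 0.6422 to horizon, guard not reached → x = (2.7089)

1 1.1885 0->1
final: 1 2.7089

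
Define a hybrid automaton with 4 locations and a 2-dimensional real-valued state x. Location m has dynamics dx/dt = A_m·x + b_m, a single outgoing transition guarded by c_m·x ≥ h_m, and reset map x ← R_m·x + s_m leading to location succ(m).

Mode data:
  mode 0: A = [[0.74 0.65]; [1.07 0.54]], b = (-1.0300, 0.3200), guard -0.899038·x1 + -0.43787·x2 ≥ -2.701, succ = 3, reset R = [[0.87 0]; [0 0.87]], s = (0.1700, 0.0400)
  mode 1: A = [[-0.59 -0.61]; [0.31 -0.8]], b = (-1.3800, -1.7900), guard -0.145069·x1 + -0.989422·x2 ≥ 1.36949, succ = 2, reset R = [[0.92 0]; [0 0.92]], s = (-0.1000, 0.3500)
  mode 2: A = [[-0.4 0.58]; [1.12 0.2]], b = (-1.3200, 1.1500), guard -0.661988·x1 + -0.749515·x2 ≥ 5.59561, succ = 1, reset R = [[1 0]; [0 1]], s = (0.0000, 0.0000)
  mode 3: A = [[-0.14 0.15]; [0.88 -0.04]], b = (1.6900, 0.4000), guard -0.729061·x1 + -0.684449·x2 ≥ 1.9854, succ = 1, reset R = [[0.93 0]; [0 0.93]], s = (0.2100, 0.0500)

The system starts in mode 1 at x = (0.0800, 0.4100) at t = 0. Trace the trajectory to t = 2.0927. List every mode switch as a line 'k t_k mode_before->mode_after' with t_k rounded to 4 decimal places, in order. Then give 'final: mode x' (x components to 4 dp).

1 1.1085 1->2
final: 2 -2.1224 -1.5190

Mode 1: guard c·x = 1.3695 hit at Δt = 1.1085 (t = 1.1085), x⁻ = (-0.7734, -1.2707) → reset → x⁺ = (-0.8115, -0.8191), jump to mode 2
Mode 2: flow for 0.9842 to horizon, guard not reached → x = (-2.1224, -1.5190)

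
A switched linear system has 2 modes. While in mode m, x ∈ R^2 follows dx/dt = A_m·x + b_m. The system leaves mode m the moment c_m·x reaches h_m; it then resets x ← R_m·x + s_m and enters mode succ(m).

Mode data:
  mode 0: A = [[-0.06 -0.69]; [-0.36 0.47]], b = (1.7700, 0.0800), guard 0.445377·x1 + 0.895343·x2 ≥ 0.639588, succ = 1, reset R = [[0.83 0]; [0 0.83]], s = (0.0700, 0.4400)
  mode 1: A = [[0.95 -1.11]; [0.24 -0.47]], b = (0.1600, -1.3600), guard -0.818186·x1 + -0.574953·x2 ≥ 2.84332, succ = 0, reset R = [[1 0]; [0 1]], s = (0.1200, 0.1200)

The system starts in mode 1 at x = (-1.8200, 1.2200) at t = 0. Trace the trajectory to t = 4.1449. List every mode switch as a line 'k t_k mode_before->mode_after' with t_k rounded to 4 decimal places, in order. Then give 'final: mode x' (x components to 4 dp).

1 0.5474 1->0
2 1.6649 0->1
3 2.3110 1->0
4 3.2692 0->1
5 3.7701 1->0
final: 0 -3.3760 1.5032

Mode 1: guard c·x = 2.8433 hit at Δt = 0.5474 (t = 0.5474), x⁻ = (-3.4596, -0.0221) → reset → x⁺ = (-3.3396, 0.0979), jump to mode 0
Mode 0: guard c·x = 0.6396 hit at Δt = 1.1175 (t = 1.6649), x⁻ = (-1.8498, 1.6345) → reset → x⁺ = (-1.4653, 1.7966), jump to mode 1
Mode 1: guard c·x = 2.8433 hit at Δt = 0.6461 (t = 2.3110), x⁻ = (-3.6314, 0.2224) → reset → x⁺ = (-3.5114, 0.3424), jump to mode 0
Mode 0: guard c·x = 0.6396 hit at Δt = 0.9582 (t = 3.2692), x⁻ = (-2.3746, 1.8955) → reset → x⁺ = (-1.9009, 2.0133), jump to mode 1
Mode 1: guard c·x = 2.8433 hit at Δt = 0.5009 (t = 3.7701), x⁻ = (-3.9450, 0.6687) → reset → x⁺ = (-3.8250, 0.7887), jump to mode 0
Mode 0: flow for 0.3748 to horizon, guard not reached → x = (-3.3760, 1.5032)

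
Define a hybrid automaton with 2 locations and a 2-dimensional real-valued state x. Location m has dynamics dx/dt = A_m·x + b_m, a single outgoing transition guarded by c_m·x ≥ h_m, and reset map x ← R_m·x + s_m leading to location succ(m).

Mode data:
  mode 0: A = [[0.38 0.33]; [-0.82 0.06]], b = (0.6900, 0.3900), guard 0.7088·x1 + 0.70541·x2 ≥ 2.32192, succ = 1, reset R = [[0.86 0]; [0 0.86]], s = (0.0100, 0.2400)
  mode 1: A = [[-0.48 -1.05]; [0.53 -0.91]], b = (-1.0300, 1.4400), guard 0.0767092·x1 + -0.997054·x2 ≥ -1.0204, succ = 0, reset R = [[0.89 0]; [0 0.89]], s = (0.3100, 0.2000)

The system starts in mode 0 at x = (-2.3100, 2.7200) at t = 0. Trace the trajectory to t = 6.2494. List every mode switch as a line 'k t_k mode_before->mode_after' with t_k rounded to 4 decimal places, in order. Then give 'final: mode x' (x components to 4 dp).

1 0.8641 0->1
2 2.3998 1->0
3 3.9536 0->1
4 5.4342 1->0
final: 0 -3.7035 3.7514

Mode 0: guard c·x = 2.3219 hit at Δt = 0.8641 (t = 0.8641), x⁻ = (-1.2712, 4.5689) → reset → x⁺ = (-1.0832, 4.1692), jump to mode 1
Mode 1: guard c·x = -1.0204 hit at Δt = 1.5357 (t = 2.3998), x⁻ = (-3.9312, 0.7210) → reset → x⁺ = (-3.1888, 0.8417), jump to mode 0
Mode 0: guard c·x = 2.3219 hit at Δt = 1.5538 (t = 3.9536), x⁻ = (-2.1942, 5.4963) → reset → x⁺ = (-1.8770, 4.9668), jump to mode 1
Mode 1: guard c·x = -1.0204 hit at Δt = 1.4807 (t = 5.4342), x⁻ = (-4.5133, 0.6762) → reset → x⁺ = (-3.7068, 0.8018), jump to mode 0
Mode 0: flow for 0.8152 to horizon, guard not reached → x = (-3.7035, 3.7514)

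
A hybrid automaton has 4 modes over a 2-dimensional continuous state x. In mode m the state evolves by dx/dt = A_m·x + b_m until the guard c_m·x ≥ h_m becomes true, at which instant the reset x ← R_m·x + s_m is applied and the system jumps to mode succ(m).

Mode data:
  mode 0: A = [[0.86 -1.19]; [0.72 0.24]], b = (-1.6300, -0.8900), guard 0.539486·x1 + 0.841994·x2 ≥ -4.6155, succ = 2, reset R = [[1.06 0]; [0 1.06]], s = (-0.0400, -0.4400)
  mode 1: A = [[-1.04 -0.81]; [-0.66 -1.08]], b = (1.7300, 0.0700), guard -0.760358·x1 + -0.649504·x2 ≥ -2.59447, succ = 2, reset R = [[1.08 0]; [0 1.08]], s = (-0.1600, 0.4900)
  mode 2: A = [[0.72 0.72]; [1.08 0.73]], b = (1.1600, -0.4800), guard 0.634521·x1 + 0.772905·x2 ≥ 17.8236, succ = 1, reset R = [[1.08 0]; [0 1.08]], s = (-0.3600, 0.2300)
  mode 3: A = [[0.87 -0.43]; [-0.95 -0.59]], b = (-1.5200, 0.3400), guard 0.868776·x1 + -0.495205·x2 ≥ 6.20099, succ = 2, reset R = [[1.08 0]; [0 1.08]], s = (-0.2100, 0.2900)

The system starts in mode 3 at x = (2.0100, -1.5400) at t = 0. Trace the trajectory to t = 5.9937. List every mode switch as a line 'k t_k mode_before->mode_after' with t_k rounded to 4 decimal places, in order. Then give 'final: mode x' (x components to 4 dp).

Mode 3: guard c·x = 6.2010 hit at Δt = 1.4177 (t = 1.4177), x⁻ = (5.1745, -3.4440) → reset → x⁺ = (5.3785, -3.4296), jump to mode 2
Mode 2: guard c·x = 17.8236 hit at Δt = 1.3048 (t = 2.7225), x⁻ = (16.3234, 9.6597) → reset → x⁺ = (17.2693, 10.6625), jump to mode 1
Mode 1: guard c·x = -2.5945 hit at Δt = 1.4550 (t = 4.1775), x⁻ = (4.3328, -1.0778) → reset → x⁺ = (4.5194, -0.6740), jump to mode 2
Mode 2: guard c·x = 17.8236 hit at Δt = 1.0551 (t = 5.2326), x⁻ = (14.7153, 10.9799) → reset → x⁺ = (15.5325, 12.0883), jump to mode 1
Mode 1: flow for 0.7611 to horizon, guard not reached → x = (5.5832, 2.3383)

1 1.4177 3->2
2 2.7225 2->1
3 4.1775 1->2
4 5.2326 2->1
final: 1 5.5832 2.3383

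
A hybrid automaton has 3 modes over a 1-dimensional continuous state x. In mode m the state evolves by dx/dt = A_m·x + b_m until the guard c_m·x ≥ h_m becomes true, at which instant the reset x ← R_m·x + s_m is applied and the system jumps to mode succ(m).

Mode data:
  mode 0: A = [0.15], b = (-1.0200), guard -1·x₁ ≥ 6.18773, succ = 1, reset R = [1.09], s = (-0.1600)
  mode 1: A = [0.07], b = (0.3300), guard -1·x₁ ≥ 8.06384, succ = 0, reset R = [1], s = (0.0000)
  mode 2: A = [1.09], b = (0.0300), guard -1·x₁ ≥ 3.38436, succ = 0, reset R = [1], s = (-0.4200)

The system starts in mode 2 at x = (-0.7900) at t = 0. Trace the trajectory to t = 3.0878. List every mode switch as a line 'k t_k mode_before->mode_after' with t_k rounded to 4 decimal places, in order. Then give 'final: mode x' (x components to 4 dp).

Mode 2: guard c·x = 3.3844 hit at Δt = 1.3598 (t = 1.3598), x⁻ = (-3.3844) → reset → x⁺ = (-3.8044), jump to mode 0
Mode 0: guard c·x = 6.1877 hit at Δt = 1.3516 (t = 2.7114), x⁻ = (-6.1877) → reset → x⁺ = (-6.9046), jump to mode 1
Mode 1: flow for 0.3764 to horizon, guard not reached → x = (-6.9631)

1 1.3598 2->0
2 2.7114 0->1
final: 1 -6.9631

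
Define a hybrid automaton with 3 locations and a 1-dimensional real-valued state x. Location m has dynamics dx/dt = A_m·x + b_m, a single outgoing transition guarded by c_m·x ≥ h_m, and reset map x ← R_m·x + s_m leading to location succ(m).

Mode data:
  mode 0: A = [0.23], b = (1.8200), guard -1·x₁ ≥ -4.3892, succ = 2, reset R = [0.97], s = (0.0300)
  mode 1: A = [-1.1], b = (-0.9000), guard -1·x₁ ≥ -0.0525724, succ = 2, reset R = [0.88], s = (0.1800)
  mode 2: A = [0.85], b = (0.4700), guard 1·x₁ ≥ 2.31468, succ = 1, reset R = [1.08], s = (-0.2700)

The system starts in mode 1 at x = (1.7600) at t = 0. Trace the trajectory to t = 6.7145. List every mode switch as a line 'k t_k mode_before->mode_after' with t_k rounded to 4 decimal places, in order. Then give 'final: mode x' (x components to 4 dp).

Mode 1: guard c·x = -0.0526 hit at Δt = 0.9868 (t = 0.9868), x⁻ = (0.0526) → reset → x⁺ = (0.2263), jump to mode 2
Mode 2: guard c·x = 2.3147 hit at Δt = 1.5329 (t = 2.5197), x⁻ = (2.3147) → reset → x⁺ = (2.2299), jump to mode 1
Mode 1: guard c·x = -0.0526 hit at Δt = 1.1390 (t = 3.6587), x⁻ = (0.0526) → reset → x⁺ = (0.2263), jump to mode 2
Mode 2: guard c·x = 2.3147 hit at Δt = 1.5329 (t = 5.1916), x⁻ = (2.3147) → reset → x⁺ = (2.2299), jump to mode 1
Mode 1: guard c·x = -0.0526 hit at Δt = 1.1390 (t = 6.3306), x⁻ = (0.0526) → reset → x⁺ = (0.2263), jump to mode 2
Mode 2: flow for 0.3839 to horizon, guard not reached → x = (0.5269)

1 0.9868 1->2
2 2.5197 2->1
3 3.6587 1->2
4 5.1916 2->1
5 6.3306 1->2
final: 2 0.5269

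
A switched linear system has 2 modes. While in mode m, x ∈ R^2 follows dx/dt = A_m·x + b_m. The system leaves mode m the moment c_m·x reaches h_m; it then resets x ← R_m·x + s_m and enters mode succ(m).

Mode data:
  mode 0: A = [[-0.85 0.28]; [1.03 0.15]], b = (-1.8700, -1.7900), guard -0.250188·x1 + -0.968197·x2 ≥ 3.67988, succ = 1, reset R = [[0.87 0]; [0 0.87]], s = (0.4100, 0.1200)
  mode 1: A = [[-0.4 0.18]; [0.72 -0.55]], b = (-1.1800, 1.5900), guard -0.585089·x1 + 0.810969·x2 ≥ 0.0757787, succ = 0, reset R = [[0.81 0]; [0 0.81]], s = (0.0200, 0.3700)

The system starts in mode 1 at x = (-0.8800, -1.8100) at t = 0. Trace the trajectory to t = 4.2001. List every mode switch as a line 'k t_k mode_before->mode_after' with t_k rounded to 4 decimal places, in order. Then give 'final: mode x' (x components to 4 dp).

1 0.5870 1->0
2 1.3804 0->1
3 2.3129 1->0
4 2.9228 0->1
5 3.8247 1->0
final: 0 -2.0179 -2.3187

Mode 1: guard c·x = 0.0758 hit at Δt = 0.5870 (t = 0.5870), x⁻ = (-1.4372, -0.9435) → reset → x⁺ = (-1.1442, -0.3942), jump to mode 0
Mode 0: guard c·x = 3.6799 hit at Δt = 0.7934 (t = 1.3804), x⁻ = (-1.9723, -3.2911) → reset → x⁺ = (-1.3059, -2.7433), jump to mode 1
Mode 1: guard c·x = 0.0758 hit at Δt = 0.9325 (t = 2.3129), x⁻ = (-2.0893, -1.4140) → reset → x⁺ = (-1.6724, -0.7753), jump to mode 0
Mode 0: guard c·x = 3.6799 hit at Δt = 0.6099 (t = 2.9228), x⁻ = (-2.1617, -3.2422) → reset → x⁺ = (-1.4707, -2.7007), jump to mode 1
Mode 1: guard c·x = 0.0758 hit at Δt = 0.9019 (t = 3.8247), x⁻ = (-2.1870, -1.4844) → reset → x⁺ = (-1.7515, -0.8324), jump to mode 0
Mode 0: flow for 0.3754 to horizon, guard not reached → x = (-2.0179, -2.3187)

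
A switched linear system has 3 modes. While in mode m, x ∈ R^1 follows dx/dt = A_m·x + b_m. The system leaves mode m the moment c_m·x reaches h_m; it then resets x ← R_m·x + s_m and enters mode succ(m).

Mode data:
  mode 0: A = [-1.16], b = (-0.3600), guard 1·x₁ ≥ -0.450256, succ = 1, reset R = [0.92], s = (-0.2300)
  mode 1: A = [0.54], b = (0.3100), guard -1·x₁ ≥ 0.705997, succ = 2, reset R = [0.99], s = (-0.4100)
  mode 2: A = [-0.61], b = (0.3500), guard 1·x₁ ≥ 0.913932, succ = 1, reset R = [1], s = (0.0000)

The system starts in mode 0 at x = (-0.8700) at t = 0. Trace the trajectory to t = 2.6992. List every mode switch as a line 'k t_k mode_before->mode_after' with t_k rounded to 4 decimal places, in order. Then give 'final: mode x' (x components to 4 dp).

1 1.1951 0->1
2 2.3644 1->2
final: 2 -0.7981

Mode 0: guard c·x = -0.4503 hit at Δt = 1.1951 (t = 1.1951), x⁻ = (-0.4503) → reset → x⁺ = (-0.6442), jump to mode 1
Mode 1: guard c·x = 0.7060 hit at Δt = 1.1693 (t = 2.3644), x⁻ = (-0.7060) → reset → x⁺ = (-1.1089), jump to mode 2
Mode 2: flow for 0.3348 to horizon, guard not reached → x = (-0.7981)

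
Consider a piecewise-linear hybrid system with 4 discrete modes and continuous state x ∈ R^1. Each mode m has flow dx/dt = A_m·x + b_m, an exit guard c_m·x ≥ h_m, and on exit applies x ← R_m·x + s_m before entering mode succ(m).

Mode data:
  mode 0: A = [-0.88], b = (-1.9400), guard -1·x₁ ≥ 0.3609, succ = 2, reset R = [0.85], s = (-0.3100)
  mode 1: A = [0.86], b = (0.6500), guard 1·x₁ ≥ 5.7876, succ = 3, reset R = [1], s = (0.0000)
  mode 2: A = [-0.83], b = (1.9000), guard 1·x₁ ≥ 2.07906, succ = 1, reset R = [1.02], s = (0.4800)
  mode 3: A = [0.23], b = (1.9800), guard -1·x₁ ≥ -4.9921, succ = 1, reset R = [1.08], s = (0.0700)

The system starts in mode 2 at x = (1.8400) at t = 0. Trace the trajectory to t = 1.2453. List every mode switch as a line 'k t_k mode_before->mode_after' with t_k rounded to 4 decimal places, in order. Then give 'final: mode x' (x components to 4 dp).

Mode 2: guard c·x = 2.0791 hit at Δt = 0.9154 (t = 0.9154), x⁻ = (2.0791) → reset → x⁺ = (2.6006), jump to mode 1
Mode 1: flow for 0.3299 to horizon, guard not reached → x = (3.7016)

1 0.9154 2->1
final: 1 3.7016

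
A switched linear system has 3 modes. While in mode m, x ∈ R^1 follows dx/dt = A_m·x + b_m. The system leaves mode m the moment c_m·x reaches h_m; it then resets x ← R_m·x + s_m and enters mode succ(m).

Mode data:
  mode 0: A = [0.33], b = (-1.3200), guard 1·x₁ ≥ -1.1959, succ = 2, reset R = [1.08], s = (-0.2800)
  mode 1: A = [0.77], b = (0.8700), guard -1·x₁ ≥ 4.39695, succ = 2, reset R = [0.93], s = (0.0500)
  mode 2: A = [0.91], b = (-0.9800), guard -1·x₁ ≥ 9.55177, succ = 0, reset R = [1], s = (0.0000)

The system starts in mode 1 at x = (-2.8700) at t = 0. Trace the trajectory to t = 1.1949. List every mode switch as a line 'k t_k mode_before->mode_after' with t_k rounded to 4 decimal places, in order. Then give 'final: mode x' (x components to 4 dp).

1 0.8181 1->2
final: 2 -6.1317

Mode 1: guard c·x = 4.3970 hit at Δt = 0.8181 (t = 0.8181), x⁻ = (-4.3969) → reset → x⁺ = (-4.0392), jump to mode 2
Mode 2: flow for 0.3768 to horizon, guard not reached → x = (-6.1317)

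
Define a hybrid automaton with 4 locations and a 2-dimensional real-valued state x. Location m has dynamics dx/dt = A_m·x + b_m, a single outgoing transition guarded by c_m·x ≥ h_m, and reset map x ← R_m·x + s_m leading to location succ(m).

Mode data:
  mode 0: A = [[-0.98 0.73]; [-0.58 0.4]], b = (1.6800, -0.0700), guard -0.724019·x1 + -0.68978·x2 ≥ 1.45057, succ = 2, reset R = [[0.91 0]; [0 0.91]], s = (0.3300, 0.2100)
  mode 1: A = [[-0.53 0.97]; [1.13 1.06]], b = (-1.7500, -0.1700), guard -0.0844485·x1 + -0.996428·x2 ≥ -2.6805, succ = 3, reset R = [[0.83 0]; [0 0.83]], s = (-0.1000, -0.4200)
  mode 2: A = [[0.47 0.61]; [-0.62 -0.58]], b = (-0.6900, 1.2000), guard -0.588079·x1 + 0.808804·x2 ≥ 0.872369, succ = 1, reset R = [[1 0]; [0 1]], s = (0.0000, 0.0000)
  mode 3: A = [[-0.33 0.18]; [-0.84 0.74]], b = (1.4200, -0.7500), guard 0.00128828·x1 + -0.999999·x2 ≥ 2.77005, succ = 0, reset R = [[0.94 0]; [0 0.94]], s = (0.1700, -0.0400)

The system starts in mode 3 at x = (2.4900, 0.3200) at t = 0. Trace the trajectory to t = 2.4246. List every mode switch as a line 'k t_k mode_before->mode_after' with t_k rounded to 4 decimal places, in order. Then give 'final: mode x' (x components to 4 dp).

1 0.8173 3->0
2 1.2469 0->2
final: 2 -0.0971 -0.9595

Mode 3: guard c·x = 2.7700 hit at Δt = 0.8173 (t = 0.8173), x⁻ = (2.7740, -2.7665) → reset → x⁺ = (2.7776, -2.6405), jump to mode 0
Mode 0: guard c·x = 1.4506 hit at Δt = 0.4296 (t = 1.2469), x⁻ = (1.5806, -3.7620) → reset → x⁺ = (1.7683, -3.2134), jump to mode 2
Mode 2: flow for 1.1777 to horizon, guard not reached → x = (-0.0971, -0.9595)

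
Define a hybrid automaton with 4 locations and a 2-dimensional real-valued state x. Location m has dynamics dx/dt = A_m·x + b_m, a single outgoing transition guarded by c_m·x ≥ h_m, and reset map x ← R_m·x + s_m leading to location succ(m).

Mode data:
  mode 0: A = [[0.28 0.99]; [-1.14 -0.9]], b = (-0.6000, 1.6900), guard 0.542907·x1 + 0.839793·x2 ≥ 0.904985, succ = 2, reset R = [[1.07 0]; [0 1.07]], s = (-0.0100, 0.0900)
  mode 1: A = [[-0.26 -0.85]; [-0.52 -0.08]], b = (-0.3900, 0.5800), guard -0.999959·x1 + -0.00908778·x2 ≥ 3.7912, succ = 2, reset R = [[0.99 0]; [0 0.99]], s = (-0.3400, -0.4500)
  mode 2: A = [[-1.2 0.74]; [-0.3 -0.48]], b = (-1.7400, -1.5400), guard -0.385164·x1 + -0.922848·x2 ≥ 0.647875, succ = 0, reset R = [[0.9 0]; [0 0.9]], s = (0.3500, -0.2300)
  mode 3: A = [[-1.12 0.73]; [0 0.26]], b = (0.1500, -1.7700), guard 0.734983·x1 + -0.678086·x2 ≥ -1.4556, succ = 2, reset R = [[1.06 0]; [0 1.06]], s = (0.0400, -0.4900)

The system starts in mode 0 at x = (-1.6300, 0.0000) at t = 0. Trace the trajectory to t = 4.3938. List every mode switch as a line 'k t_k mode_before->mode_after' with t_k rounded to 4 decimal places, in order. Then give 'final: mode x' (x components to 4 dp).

Mode 0: guard c·x = 0.9050 hit at Δt = 0.8003 (t = 0.8003), x⁻ = (-1.5671, 2.0907) → reset → x⁺ = (-1.6868, 2.3271), jump to mode 2
Mode 2: guard c·x = 0.6479 hit at Δt = 1.5448 (t = 2.3451), x⁻ = (-1.1978, -0.2021) → reset → x⁺ = (-0.7280, -0.4119), jump to mode 0
Mode 0: guard c·x = 0.9050 hit at Δt = 0.9704 (t = 3.3155), x⁻ = (-0.8506, 1.6275) → reset → x⁺ = (-0.9201, 1.8314), jump to mode 2
Mode 2: flow for 1.0783 to horizon, guard not reached → x = (-1.0127, 0.0139)

1 0.8003 0->2
2 2.3451 2->0
3 3.3155 0->2
final: 2 -1.0127 0.0139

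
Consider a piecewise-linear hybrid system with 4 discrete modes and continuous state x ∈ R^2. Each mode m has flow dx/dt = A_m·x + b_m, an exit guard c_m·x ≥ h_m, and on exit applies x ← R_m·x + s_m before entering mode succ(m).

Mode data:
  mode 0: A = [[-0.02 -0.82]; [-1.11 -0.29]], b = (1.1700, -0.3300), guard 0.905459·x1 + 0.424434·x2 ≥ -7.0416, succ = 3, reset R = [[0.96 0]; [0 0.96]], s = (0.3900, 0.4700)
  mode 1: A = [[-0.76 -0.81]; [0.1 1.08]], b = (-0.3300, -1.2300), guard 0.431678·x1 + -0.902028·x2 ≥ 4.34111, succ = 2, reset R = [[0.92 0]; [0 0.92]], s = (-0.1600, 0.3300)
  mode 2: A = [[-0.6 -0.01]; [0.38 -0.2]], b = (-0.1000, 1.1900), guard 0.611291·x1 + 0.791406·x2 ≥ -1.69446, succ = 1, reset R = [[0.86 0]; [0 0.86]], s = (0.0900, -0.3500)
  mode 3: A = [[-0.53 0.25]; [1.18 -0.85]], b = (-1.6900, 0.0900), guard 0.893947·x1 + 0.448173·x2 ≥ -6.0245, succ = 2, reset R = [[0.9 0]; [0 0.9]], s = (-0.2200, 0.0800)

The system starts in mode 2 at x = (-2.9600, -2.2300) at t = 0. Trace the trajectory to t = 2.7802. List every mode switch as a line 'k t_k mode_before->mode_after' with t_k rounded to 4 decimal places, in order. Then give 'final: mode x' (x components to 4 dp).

1 1.4490 2->1
2 2.2175 1->2
final: 2 0.2326 -2.7409

Mode 2: guard c·x = -1.6945 hit at Δt = 1.4490 (t = 1.4490), x⁻ = (-1.3218, -1.1201) → reset → x⁺ = (-1.0467, -1.3133), jump to mode 1
Mode 1: guard c·x = 4.3411 hit at Δt = 0.7685 (t = 2.2175), x⁻ = (0.5774, -4.5363) → reset → x⁺ = (0.3712, -3.8434), jump to mode 2
Mode 2: flow for 0.5627 to horizon, guard not reached → x = (0.2326, -2.7409)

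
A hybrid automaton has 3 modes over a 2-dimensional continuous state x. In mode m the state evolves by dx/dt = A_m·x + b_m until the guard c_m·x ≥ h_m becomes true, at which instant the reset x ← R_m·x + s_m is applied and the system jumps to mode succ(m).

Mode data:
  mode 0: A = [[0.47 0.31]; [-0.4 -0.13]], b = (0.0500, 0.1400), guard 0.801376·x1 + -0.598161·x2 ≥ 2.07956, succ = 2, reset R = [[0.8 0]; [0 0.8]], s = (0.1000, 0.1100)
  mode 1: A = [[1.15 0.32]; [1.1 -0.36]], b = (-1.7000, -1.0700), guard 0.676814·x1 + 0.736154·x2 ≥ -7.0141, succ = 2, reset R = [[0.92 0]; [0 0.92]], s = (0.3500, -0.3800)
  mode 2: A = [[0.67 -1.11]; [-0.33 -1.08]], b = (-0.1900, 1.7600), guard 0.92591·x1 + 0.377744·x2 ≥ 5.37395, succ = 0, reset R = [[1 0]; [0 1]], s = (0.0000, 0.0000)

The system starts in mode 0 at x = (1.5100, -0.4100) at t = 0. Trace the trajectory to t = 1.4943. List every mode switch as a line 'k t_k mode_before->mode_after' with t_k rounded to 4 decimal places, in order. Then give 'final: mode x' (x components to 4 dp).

Mode 0: guard c·x = 2.0796 hit at Δt = 0.7344 (t = 0.7344), x⁻ = (2.0216, -0.7682) → reset → x⁺ = (1.7172, -0.5046), jump to mode 2
Mode 2: flow for 0.7599 to horizon, guard not reached → x = (2.7385, 0.2954)

1 0.7344 0->2
final: 2 2.7385 0.2954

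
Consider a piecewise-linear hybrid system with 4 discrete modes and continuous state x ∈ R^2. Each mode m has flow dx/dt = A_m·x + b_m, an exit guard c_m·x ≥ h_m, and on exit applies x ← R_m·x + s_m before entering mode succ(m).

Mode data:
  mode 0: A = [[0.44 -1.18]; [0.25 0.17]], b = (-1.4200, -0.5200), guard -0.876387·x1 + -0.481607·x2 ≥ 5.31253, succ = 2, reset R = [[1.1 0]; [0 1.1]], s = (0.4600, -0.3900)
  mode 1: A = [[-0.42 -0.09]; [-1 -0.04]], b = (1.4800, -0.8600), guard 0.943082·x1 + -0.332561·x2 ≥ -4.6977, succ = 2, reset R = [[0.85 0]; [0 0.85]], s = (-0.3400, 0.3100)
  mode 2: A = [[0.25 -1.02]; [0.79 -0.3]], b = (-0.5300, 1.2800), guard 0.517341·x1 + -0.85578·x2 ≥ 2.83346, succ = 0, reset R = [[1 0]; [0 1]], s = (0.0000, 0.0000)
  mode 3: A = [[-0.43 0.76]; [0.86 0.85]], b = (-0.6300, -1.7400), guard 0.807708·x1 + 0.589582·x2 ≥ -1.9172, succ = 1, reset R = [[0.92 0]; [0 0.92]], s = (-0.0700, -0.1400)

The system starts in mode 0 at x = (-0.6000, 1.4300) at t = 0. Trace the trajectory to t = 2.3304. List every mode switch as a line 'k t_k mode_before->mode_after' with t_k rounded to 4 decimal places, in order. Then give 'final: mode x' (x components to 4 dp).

1 1.4177 0->2
final: 2 -5.9881 -3.4236

Mode 0: guard c·x = 5.3125 hit at Δt = 1.4177 (t = 1.4177), x⁻ = (-5.9197, -0.2588) → reset → x⁺ = (-6.0516, -0.6746), jump to mode 2
Mode 2: flow for 0.9127 to horizon, guard not reached → x = (-5.9881, -3.4236)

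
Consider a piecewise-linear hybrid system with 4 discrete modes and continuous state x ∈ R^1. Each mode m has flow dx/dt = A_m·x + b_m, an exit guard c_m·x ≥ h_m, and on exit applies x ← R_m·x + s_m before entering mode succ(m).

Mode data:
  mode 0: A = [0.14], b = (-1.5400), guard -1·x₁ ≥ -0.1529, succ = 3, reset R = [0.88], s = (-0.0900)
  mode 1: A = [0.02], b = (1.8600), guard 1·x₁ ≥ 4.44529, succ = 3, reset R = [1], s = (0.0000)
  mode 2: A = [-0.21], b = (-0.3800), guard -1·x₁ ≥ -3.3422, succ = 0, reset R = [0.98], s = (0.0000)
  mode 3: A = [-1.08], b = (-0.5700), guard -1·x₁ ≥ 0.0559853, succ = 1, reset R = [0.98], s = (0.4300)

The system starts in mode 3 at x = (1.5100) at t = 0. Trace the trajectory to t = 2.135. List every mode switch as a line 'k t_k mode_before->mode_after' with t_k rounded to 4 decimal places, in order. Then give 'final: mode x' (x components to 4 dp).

Mode 3: guard c·x = 0.0560 hit at Δt = 1.3547 (t = 1.3547), x⁻ = (-0.0560) → reset → x⁺ = (0.3751), jump to mode 1
Mode 1: flow for 0.7803 to horizon, guard not reached → x = (1.8438)

1 1.3547 3->1
final: 1 1.8438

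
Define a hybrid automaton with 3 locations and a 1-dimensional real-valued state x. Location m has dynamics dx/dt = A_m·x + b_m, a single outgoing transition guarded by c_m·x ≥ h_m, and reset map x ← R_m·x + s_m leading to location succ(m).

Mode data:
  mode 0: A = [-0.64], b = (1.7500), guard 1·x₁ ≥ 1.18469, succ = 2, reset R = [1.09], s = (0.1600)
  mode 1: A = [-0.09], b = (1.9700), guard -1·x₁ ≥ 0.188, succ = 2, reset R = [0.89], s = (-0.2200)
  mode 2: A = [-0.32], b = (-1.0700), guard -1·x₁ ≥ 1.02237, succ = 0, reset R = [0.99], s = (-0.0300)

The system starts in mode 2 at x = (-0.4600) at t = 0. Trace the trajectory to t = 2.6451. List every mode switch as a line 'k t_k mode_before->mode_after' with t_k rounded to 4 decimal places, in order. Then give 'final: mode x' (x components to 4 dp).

1 0.6779 2->0
2 2.0697 0->2
final: 2 0.6449

Mode 2: guard c·x = 1.0224 hit at Δt = 0.6779 (t = 0.6779), x⁻ = (-1.0224) → reset → x⁺ = (-1.0421), jump to mode 0
Mode 0: guard c·x = 1.1847 hit at Δt = 1.3918 (t = 2.0697), x⁻ = (1.1847) → reset → x⁺ = (1.4513), jump to mode 2
Mode 2: flow for 0.5754 to horizon, guard not reached → x = (0.6449)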